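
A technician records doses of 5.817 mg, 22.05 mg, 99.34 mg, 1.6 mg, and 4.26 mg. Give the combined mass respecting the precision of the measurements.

1.331 × 10² mg

5.817 mg + 22.05 mg + 99.34 mg + 1.6 mg + 4.26 mg = 133.067 mg.
Addition/subtraction keeps the fewest decimal places: 5.817 → 3 decimal places, 22.05 → 2 decimal places, 99.34 → 2 decimal places, 1.6 → 1 decimal place, 4.26 → 2 decimal places; limit is 1.
Rounded to 1 decimal place: 1.331 × 10² mg.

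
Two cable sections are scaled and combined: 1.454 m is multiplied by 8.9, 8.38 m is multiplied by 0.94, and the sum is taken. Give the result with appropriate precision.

21 m

1.454 × 8.9 = 12.9406 → 13 m (2 s.f., last digit at the 10^0 place).
8.38 × 0.94 = 7.8772 → 7.9 m (2 s.f., last digit at the 10^-1 place).
Sum: 20.8178 m; keep the coarser place, 10^0.
Result: 21 m.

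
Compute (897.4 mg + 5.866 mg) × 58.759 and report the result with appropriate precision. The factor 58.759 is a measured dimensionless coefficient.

897.4 mg + 5.866 mg = 903.266 mg; the sum is limited to 1 decimal place (4 s.f.).
Carrying full precision, 903.266 × 58.759 = 53075.006894 mg; 58.759 has 5 s.f., so the result keeps min(4, 5) = 4 s.f.
Rounded to 4 significant figures: 5.308 × 10⁴ mg.

5.308 × 10⁴ mg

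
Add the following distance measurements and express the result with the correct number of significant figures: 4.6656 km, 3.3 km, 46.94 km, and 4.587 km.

59.5 km

4.6656 km + 3.3 km + 46.94 km + 4.587 km = 59.4926 km.
Addition/subtraction keeps the fewest decimal places: 4.6656 → 4 decimal places, 3.3 → 1 decimal place, 46.94 → 2 decimal places, 4.587 → 3 decimal places; limit is 1.
Rounded to 1 decimal place: 59.5 km.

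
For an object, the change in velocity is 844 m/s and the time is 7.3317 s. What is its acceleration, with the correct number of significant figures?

115 m/s²

acceleration = 844 m/s ÷ 7.3317 s = 115.116548686… m/s².
844 has 3 significant figures; 7.3317 has 5.
Division/multiplication keeps the fewest: 3 significant figures.
Rounded: 115 m/s².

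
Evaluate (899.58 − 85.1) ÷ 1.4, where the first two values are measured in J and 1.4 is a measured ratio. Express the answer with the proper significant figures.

5.8 × 10^2 J

899.58 J − 85.1 J = 814.48 J; the difference is limited to 1 decimal place (4 s.f.).
Carrying full precision, 814.48 ÷ 1.4 = 581.771428571… J; 1.4 has 2 s.f., so the result keeps min(4, 2) = 2 s.f.
Rounded to 2 significant figures: 5.8 × 10^2 J.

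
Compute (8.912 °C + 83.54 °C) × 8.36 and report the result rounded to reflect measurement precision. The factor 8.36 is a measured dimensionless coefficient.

773 °C

8.912 °C + 83.54 °C = 92.452 °C; the sum is limited to 2 decimal places (4 s.f.).
Carrying full precision, 92.452 × 8.36 = 772.89872 °C; 8.36 has 3 s.f., so the result keeps min(4, 3) = 3 s.f.
Rounded to 3 significant figures: 773 °C.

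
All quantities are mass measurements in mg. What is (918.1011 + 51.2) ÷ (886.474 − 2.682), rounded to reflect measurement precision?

1.097

918.1011 + 51.2 = 969.3011, limited to 1 d.p. → 4 s.f.; 886.474 − 2.682 = 883.792, limited to 3 d.p. → 6 s.f.
Carrying full precision, 969.3011 ÷ 883.792 = 1.09675251643…; keep min(4, 6) = 4 s.f.
Rounded to 4 significant figures: 1.097.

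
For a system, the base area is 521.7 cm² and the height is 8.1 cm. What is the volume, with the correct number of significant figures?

volume = 521.7 cm² × 8.1 cm = 4225.77 cm³.
521.7 has 4 significant figures; 8.1 has 2.
Division/multiplication keeps the fewest: 2 significant figures.
Rounded: 4.2 × 10^3 cm³.

4.2 × 10^3 cm³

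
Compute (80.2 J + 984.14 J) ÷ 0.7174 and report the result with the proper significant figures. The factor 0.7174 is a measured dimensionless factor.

80.2 J + 984.14 J = 1064.34 J; the sum is limited to 1 decimal place (5 s.f.).
Carrying full precision, 1064.34 ÷ 0.7174 = 1483.60747142… J; 0.7174 has 4 s.f., so the result keeps min(5, 4) = 4 s.f.
Rounded to 4 significant figures: 1.484 × 10^3 J.

1.484 × 10^3 J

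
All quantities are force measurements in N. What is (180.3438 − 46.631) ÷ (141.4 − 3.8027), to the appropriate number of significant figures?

0.9718

180.3438 − 46.631 = 133.7128, limited to 3 d.p. → 6 s.f.; 141.4 − 3.8027 = 137.5973, limited to 1 d.p. → 4 s.f.
Carrying full precision, 133.7128 ÷ 137.5973 = 0.971769068143…; keep min(6, 4) = 4 s.f.
Rounded to 4 significant figures: 0.9718.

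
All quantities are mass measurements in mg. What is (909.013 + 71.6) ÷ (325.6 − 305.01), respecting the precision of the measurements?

47.6

909.013 + 71.6 = 980.613, limited to 1 d.p. → 4 s.f.; 325.6 − 305.01 = 20.59, limited to 1 d.p. → 3 s.f.
Carrying full precision, 980.613 ÷ 20.59 = 47.6256920835…; keep min(4, 3) = 3 s.f.
Rounded to 3 significant figures: 47.6.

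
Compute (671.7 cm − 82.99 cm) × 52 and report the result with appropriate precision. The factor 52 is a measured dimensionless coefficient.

671.7 cm − 82.99 cm = 588.71 cm; the difference is limited to 1 decimal place (4 s.f.).
Carrying full precision, 588.71 × 52 = 30612.92 cm; 52 has 2 s.f., so the result keeps min(4, 2) = 2 s.f.
Rounded to 2 significant figures: 3.1 × 10⁴ cm.

3.1 × 10⁴ cm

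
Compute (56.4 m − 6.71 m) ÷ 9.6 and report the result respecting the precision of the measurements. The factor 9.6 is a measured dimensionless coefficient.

56.4 m − 6.71 m = 49.69 m; the difference is limited to 1 decimal place (3 s.f.).
Carrying full precision, 49.69 ÷ 9.6 = 5.17604166667… m; 9.6 has 2 s.f., so the result keeps min(3, 2) = 2 s.f.
Rounded to 2 significant figures: 5.2 m.

5.2 m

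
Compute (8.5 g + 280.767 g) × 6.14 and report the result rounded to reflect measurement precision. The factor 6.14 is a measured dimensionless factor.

1.78 × 10^3 g

8.5 g + 280.767 g = 289.267 g; the sum is limited to 1 decimal place (4 s.f.).
Carrying full precision, 289.267 × 6.14 = 1776.09938 g; 6.14 has 3 s.f., so the result keeps min(4, 3) = 3 s.f.
Rounded to 3 significant figures: 1.78 × 10^3 g.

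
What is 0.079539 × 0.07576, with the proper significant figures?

0.079539 × 0.07576 = 0.00602587464
Multiplication/division keeps the fewest significant figures: 0.079539 → 5 s.f., 0.07576 → 4 s.f.; limit is 4.
Rounded to 4 significant figures: 0.006026.

0.006026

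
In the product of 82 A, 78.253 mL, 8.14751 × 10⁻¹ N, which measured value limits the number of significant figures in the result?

82 A → 2 s.f.; 78.253 mL → 5 s.f.; 8.14751 × 10⁻¹ N → 6 s.f.
The fewest is 2 significant figures, from 82 A.

82 A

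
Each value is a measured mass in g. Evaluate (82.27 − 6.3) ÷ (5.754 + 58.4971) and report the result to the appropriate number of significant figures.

82.27 − 6.3 = 75.97, limited to 1 d.p. → 3 s.f.; 5.754 + 58.4971 = 64.2511, limited to 3 d.p. → 5 s.f.
Carrying full precision, 75.97 ÷ 64.2511 = 1.18239220807…; keep min(3, 5) = 3 s.f.
Rounded to 3 significant figures: 1.18.

1.18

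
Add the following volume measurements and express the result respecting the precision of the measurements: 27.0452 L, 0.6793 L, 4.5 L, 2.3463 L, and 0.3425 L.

34.9 L

27.0452 L + 0.6793 L + 4.5 L + 2.3463 L + 0.3425 L = 34.9133 L.
Addition/subtraction keeps the fewest decimal places: 27.0452 → 4 decimal places, 0.6793 → 4 decimal places, 4.5 → 1 decimal place, 2.3463 → 4 decimal places, 0.3425 → 4 decimal places; limit is 1.
Rounded to 1 decimal place: 34.9 L.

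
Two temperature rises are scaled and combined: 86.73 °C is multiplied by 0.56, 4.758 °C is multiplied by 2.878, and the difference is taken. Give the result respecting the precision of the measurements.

35 °C

86.73 × 0.56 = 48.5688 → 49 °C (2 s.f., last digit at the 10^0 place).
4.758 × 2.878 = 13.693524 → 13.69 °C (4 s.f., last digit at the 10^-2 place).
Difference: 34.875276 °C; keep the coarser place, 10^0.
Result: 35 °C.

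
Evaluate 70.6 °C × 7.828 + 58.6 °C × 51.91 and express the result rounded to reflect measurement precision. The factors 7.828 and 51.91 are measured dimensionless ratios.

70.6 × 7.828 = 552.6568 → 553 °C (3 s.f., last digit at the 10^0 place).
58.6 × 51.91 = 3041.926 → 3.04 × 10³ °C (3 s.f., last digit at the 10^1 place).
Sum: 3594.5828 °C; keep the coarser place, 10^1.
Result: 3.59 × 10³ °C.

3.59 × 10³ °C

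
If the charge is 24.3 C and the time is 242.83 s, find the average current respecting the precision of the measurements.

average current = 24.3 C ÷ 242.83 s = 0.100070007824… A.
24.3 has 3 significant figures; 242.83 has 5.
Division/multiplication keeps the fewest: 3 significant figures.
Rounded: 0.100 A.

0.100 A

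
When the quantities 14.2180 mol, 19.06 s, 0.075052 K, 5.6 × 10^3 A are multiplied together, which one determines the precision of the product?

5.6 × 10^3 A

14.2180 mol → 6 s.f.; 19.06 s → 4 s.f.; 0.075052 K → 5 s.f.; 5.6 × 10^3 A → 2 s.f.
The fewest is 2 significant figures, from 5.6 × 10^3 A.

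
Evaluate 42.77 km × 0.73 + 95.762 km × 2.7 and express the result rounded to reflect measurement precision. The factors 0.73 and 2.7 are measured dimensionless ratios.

42.77 × 0.73 = 31.2221 → 31 km (2 s.f., last digit at the 10^0 place).
95.762 × 2.7 = 258.5574 → 2.6 × 10² km (2 s.f., last digit at the 10^1 place).
Sum: 289.7795 km; keep the coarser place, 10^1.
Result: 2.9 × 10² km.

2.9 × 10² km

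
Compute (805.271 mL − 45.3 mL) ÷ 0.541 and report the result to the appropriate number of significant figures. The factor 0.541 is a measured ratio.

1.40 × 10³ mL

805.271 mL − 45.3 mL = 759.971 mL; the difference is limited to 1 decimal place (4 s.f.).
Carrying full precision, 759.971 ÷ 0.541 = 1404.75231054… mL; 0.541 has 3 s.f., so the result keeps min(4, 3) = 3 s.f.
Rounded to 3 significant figures: 1.40 × 10³ mL.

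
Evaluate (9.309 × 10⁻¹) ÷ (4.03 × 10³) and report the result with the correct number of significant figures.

2.31 × 10⁻⁴

(9.309 × 10⁻¹) ÷ (4.03 × 10³) = 0.000230992555831…
Multiplication/division keeps the fewest significant figures: 9.309 × 10⁻¹ → 4 s.f., 4.03 × 10³ → 3 s.f.; limit is 3.
Rounded to 3 significant figures: 2.31 × 10⁻⁴.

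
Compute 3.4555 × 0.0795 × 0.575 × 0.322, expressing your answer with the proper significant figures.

0.0509

3.4555 × 0.0795 × 0.575 × 0.322 = 0.0508629730875
Multiplication/division keeps the fewest significant figures: 3.4555 → 5 s.f., 0.0795 → 3 s.f., 0.575 → 3 s.f., 0.322 → 3 s.f.; limit is 3.
Rounded to 3 significant figures: 0.0509.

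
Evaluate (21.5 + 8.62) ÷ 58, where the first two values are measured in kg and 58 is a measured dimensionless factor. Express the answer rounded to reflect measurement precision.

21.5 kg + 8.62 kg = 30.12 kg; the sum is limited to 1 decimal place (3 s.f.).
Carrying full precision, 30.12 ÷ 58 = 0.519310344828… kg; 58 has 2 s.f., so the result keeps min(3, 2) = 2 s.f.
Rounded to 2 significant figures: 0.52 kg.

0.52 kg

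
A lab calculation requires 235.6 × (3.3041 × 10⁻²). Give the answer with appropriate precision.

235.6 × (3.3041 × 10⁻²) = 7.7844596
Multiplication/division keeps the fewest significant figures: 235.6 → 4 s.f., 3.3041 × 10⁻² → 5 s.f.; limit is 4.
Rounded to 4 significant figures: 7.784.

7.784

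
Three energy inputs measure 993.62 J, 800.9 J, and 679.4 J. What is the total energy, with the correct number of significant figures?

2473.9 J

993.62 J + 800.9 J + 679.4 J = 2473.92 J.
Addition/subtraction keeps the fewest decimal places: 993.62 → 2 decimal places, 800.9 → 1 decimal place, 679.4 → 1 decimal place; limit is 1.
Rounded to 1 decimal place: 2473.9 J.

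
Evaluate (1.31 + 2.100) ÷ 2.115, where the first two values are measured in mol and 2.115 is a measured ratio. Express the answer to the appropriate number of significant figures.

1.31 mol + 2.100 mol = 3.410 mol; the sum is limited to 2 decimal places (3 s.f.).
Carrying full precision, 3.410 ÷ 2.115 = 1.61229314421… mol; 2.115 has 4 s.f., so the result keeps min(3, 4) = 3 s.f.
Rounded to 3 significant figures: 1.61 mol.

1.61 mol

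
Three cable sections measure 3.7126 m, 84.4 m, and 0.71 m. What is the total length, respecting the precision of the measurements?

88.8 m

3.7126 m + 84.4 m + 0.71 m = 88.8226 m.
Addition/subtraction keeps the fewest decimal places: 3.7126 → 4 decimal places, 84.4 → 1 decimal place, 0.71 → 2 decimal places; limit is 1.
Rounded to 1 decimal place: 88.8 m.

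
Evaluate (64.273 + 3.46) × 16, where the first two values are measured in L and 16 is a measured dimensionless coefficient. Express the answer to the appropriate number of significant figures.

64.273 L + 3.46 L = 67.733 L; the sum is limited to 2 decimal places (4 s.f.).
Carrying full precision, 67.733 × 16 = 1083.728 L; 16 has 2 s.f., so the result keeps min(4, 2) = 2 s.f.
Rounded to 2 significant figures: 1.1 × 10³ L.

1.1 × 10³ L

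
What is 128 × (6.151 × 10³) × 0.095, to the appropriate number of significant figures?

128 × (6.151 × 10³) × 0.095 = 74796.16
Multiplication/division keeps the fewest significant figures: 128 → 3 s.f., 6.151 × 10³ → 4 s.f., 0.095 → 2 s.f.; limit is 2.
Rounded to 2 significant figures: 7.5 × 10⁴.

7.5 × 10⁴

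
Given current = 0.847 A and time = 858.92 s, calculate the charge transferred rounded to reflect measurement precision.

728 C

charge transferred = 0.847 A × 858.92 s = 727.50524 C.
0.847 has 3 significant figures; 858.92 has 5.
Division/multiplication keeps the fewest: 3 significant figures.
Rounded: 728 C.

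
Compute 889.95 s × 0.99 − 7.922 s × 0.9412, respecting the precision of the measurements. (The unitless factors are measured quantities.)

8.7 × 10^2 s

889.95 × 0.99 = 881.0505 → 8.8 × 10^2 s (2 s.f., last digit at the 10^1 place).
7.922 × 0.9412 = 7.4561864 → 7.456 s (4 s.f., last digit at the 10^-3 place).
Difference: 873.5943136 s; keep the coarser place, 10^1.
Result: 8.7 × 10^2 s.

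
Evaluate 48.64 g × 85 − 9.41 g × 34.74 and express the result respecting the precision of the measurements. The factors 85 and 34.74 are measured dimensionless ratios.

3.8 × 10^3 g

48.64 × 85 = 4134.4 → 4.1 × 10^3 g (2 s.f., last digit at the 10^2 place).
9.41 × 34.74 = 326.9034 → 327 g (3 s.f., last digit at the 10^0 place).
Difference: 3807.4966 g; keep the coarser place, 10^2.
Result: 3.8 × 10^3 g.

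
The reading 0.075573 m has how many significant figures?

5

0.075573: leading zeros are not significant.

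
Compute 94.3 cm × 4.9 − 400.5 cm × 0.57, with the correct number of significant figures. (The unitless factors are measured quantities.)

94.3 × 4.9 = 462.07 → 4.6 × 10² cm (2 s.f., last digit at the 10^1 place).
400.5 × 0.57 = 228.285 → 2.3 × 10² cm (2 s.f., last digit at the 10^1 place).
Difference: 233.785 cm; keep the coarser place, 10^1.
Result: 2.3 × 10² cm.

2.3 × 10² cm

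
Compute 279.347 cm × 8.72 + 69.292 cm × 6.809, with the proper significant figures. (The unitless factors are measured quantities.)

279.347 × 8.72 = 2435.90584 → 2.44 × 10³ cm (3 s.f., last digit at the 10^1 place).
69.292 × 6.809 = 471.809228 → 471.8 cm (4 s.f., last digit at the 10^-1 place).
Sum: 2907.715068 cm; keep the coarser place, 10^1.
Result: 2.91 × 10³ cm.

2.91 × 10³ cm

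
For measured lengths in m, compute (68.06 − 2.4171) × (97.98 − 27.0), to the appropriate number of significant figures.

68.06 − 2.4171 = 65.6429, limited to 2 d.p. → 4 s.f.; 97.98 − 27.0 = 70.98, limited to 1 d.p. → 3 s.f.
Carrying full precision, 65.6429 × 70.98 = 4659.333042; keep min(4, 3) = 3 s.f.
Rounded to 3 significant figures: 4.66 × 10^3 m².

4.66 × 10^3 m²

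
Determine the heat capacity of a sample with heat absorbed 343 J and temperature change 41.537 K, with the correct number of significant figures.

heat capacity = 343 J ÷ 41.537 K = 8.25769795604… J/K.
343 has 3 significant figures; 41.537 has 5.
Division/multiplication keeps the fewest: 3 significant figures.
Rounded: 8.26 J/K.

8.26 J/K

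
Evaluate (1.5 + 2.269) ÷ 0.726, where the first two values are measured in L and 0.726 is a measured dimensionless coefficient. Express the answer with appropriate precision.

5.2 L

1.5 L + 2.269 L = 3.769 L; the sum is limited to 1 decimal place (2 s.f.).
Carrying full precision, 3.769 ÷ 0.726 = 5.1914600551… L; 0.726 has 3 s.f., so the result keeps min(2, 3) = 2 s.f.
Rounded to 2 significant figures: 5.2 L.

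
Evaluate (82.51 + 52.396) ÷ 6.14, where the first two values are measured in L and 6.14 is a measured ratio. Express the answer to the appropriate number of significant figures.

22.0 L

82.51 L + 52.396 L = 134.906 L; the sum is limited to 2 decimal places (5 s.f.).
Carrying full precision, 134.906 ÷ 6.14 = 21.9716612378… L; 6.14 has 3 s.f., so the result keeps min(5, 3) = 3 s.f.
Rounded to 3 significant figures: 22.0 L.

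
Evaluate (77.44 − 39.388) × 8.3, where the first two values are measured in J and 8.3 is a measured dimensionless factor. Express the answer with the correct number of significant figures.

3.2 × 10² J

77.44 J − 39.388 J = 38.052 J; the difference is limited to 2 decimal places (4 s.f.).
Carrying full precision, 38.052 × 8.3 = 315.8316 J; 8.3 has 2 s.f., so the result keeps min(4, 2) = 2 s.f.
Rounded to 2 significant figures: 3.2 × 10² J.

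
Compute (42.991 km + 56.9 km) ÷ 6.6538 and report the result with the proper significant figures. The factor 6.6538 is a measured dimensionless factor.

15.0 km

42.991 km + 56.9 km = 99.891 km; the sum is limited to 1 decimal place (3 s.f.).
Carrying full precision, 99.891 ÷ 6.6538 = 15.012624365… km; 6.6538 has 5 s.f., so the result keeps min(3, 5) = 3 s.f.
Rounded to 3 significant figures: 15.0 km.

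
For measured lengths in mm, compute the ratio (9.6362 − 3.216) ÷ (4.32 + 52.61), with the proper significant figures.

9.6362 − 3.216 = 6.4202, limited to 3 d.p. → 4 s.f.; 4.32 + 52.61 = 56.93, limited to 2 d.p. → 4 s.f.
Carrying full precision, 6.4202 ÷ 56.93 = 0.112773581591…; keep min(4, 4) = 4 s.f.
Rounded to 4 significant figures: 0.1128.

0.1128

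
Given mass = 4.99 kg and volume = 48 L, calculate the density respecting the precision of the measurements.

0.10 kg/L

density = 4.99 kg ÷ 48 L = 0.103958333333… kg/L.
4.99 has 3 significant figures; 48 has 2.
Division/multiplication keeps the fewest: 2 significant figures.
Rounded: 0.10 kg/L.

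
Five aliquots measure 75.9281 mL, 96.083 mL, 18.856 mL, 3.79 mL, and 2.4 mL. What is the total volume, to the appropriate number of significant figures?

197.1 mL

75.9281 mL + 96.083 mL + 18.856 mL + 3.79 mL + 2.4 mL = 197.0571 mL.
Addition/subtraction keeps the fewest decimal places: 75.9281 → 4 decimal places, 96.083 → 3 decimal places, 18.856 → 3 decimal places, 3.79 → 2 decimal places, 2.4 → 1 decimal place; limit is 1.
Rounded to 1 decimal place: 197.1 mL.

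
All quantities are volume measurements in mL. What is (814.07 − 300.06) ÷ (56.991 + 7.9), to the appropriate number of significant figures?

7.92

814.07 − 300.06 = 514.01, limited to 2 d.p. → 5 s.f.; 56.991 + 7.9 = 64.891, limited to 1 d.p. → 3 s.f.
Carrying full precision, 514.01 ÷ 64.891 = 7.92112927833…; keep min(5, 3) = 3 s.f.
Rounded to 3 significant figures: 7.92.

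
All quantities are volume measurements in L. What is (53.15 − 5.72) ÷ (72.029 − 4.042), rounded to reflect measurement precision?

53.15 − 5.72 = 47.43, limited to 2 d.p. → 4 s.f.; 72.029 − 4.042 = 67.987, limited to 3 d.p. → 5 s.f.
Carrying full precision, 47.43 ÷ 67.987 = 0.697633371086…; keep min(4, 5) = 4 s.f.
Rounded to 4 significant figures: 0.6976.

0.6976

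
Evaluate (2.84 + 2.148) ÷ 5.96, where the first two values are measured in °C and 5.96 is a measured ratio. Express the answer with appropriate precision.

2.84 °C + 2.148 °C = 4.988 °C; the sum is limited to 2 decimal places (3 s.f.).
Carrying full precision, 4.988 ÷ 5.96 = 0.836912751678… °C; 5.96 has 3 s.f., so the result keeps min(3, 3) = 3 s.f.
Rounded to 3 significant figures: 0.837 °C.

0.837 °C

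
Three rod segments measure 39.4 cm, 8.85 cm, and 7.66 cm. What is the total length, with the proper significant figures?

39.4 cm + 8.85 cm + 7.66 cm = 55.91 cm.
Addition/subtraction keeps the fewest decimal places: 39.4 → 1 decimal place, 8.85 → 2 decimal places, 7.66 → 2 decimal places; limit is 1.
Rounded to 1 decimal place: 55.9 cm.

55.9 cm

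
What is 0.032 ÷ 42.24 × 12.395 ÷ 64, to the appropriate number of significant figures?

0.032 ÷ 42.24 × 12.395 ÷ 64 = 0.000146721117424…
Multiplication/division keeps the fewest significant figures: 0.032 → 2 s.f., 42.24 → 4 s.f., 12.395 → 5 s.f., 64 → 2 s.f.; limit is 2.
Rounded to 2 significant figures: 1.5 × 10^-4.

1.5 × 10^-4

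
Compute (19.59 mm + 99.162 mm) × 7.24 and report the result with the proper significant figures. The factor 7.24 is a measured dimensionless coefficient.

19.59 mm + 99.162 mm = 118.752 mm; the sum is limited to 2 decimal places (5 s.f.).
Carrying full precision, 118.752 × 7.24 = 859.76448 mm; 7.24 has 3 s.f., so the result keeps min(5, 3) = 3 s.f.
Rounded to 3 significant figures: 8.60 × 10^2 mm.

8.60 × 10^2 mm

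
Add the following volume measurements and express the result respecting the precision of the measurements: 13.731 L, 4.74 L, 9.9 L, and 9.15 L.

13.731 L + 4.74 L + 9.9 L + 9.15 L = 37.521 L.
Addition/subtraction keeps the fewest decimal places: 13.731 → 3 decimal places, 4.74 → 2 decimal places, 9.9 → 1 decimal place, 9.15 → 2 decimal places; limit is 1.
Rounded to 1 decimal place: 37.5 L.

37.5 L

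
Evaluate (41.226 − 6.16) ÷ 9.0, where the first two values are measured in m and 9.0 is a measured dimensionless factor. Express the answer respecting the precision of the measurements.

3.9 m

41.226 m − 6.16 m = 35.066 m; the difference is limited to 2 decimal places (4 s.f.).
Carrying full precision, 35.066 ÷ 9.0 = 3.89622222222… m; 9.0 has 2 s.f., so the result keeps min(4, 2) = 2 s.f.
Rounded to 2 significant figures: 3.9 m.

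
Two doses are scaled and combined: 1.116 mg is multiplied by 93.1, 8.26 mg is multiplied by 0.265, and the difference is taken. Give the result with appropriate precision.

1.116 × 93.1 = 103.8996 → 104 mg (3 s.f., last digit at the 10^0 place).
8.26 × 0.265 = 2.1889 → 2.19 mg (3 s.f., last digit at the 10^-2 place).
Difference: 101.7107 mg; keep the coarser place, 10^0.
Result: 1.02 × 10² mg.

1.02 × 10² mg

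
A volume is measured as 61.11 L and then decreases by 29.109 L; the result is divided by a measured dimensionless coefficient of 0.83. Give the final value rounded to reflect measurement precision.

61.11 L − 29.109 L = 32.001 L; the difference is limited to 2 decimal places (4 s.f.).
Carrying full precision, 32.001 ÷ 0.83 = 38.5554216867… L; 0.83 has 2 s.f., so the result keeps min(4, 2) = 2 s.f.
Rounded to 2 significant figures: 39 L.

39 L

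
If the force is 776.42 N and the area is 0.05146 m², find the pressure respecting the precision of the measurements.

pressure = 776.42 N ÷ 0.05146 m² = 15087.8352118… Pa.
776.42 has 5 significant figures; 0.05146 has 4.
Division/multiplication keeps the fewest: 4 significant figures.
Rounded: 1.509 × 10⁴ Pa.

1.509 × 10⁴ Pa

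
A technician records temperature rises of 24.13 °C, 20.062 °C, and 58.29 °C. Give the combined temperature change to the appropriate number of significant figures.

102.48 °C

24.13 °C + 20.062 °C + 58.29 °C = 102.482 °C.
Addition/subtraction keeps the fewest decimal places: 24.13 → 2 decimal places, 20.062 → 3 decimal places, 58.29 → 2 decimal places; limit is 2.
Rounded to 2 decimal places: 102.48 °C.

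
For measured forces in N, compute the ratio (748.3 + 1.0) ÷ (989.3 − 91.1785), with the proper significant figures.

0.8343

748.3 + 1.0 = 749.3, limited to 1 d.p. → 4 s.f.; 989.3 − 91.1785 = 898.1215, limited to 1 d.p. → 4 s.f.
Carrying full precision, 749.3 ÷ 898.1215 = 0.834296918624…; keep min(4, 4) = 4 s.f.
Rounded to 4 significant figures: 0.8343.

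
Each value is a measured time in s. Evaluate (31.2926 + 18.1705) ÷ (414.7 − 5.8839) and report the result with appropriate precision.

31.2926 + 18.1705 = 49.4631, limited to 4 d.p. → 6 s.f.; 414.7 − 5.8839 = 408.8161, limited to 1 d.p. → 4 s.f.
Carrying full precision, 49.4631 ÷ 408.8161 = 0.120991076428…; keep min(6, 4) = 4 s.f.
Rounded to 4 significant figures: 0.1210.

0.1210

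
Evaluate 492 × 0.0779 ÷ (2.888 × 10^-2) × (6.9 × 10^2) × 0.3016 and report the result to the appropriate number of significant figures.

2.8 × 10^5

492 × 0.0779 ÷ (2.888 × 10^-2) × (6.9 × 10^2) × 0.3016 = 276175.913684…
Multiplication/division keeps the fewest significant figures: 492 → 3 s.f., 0.0779 → 3 s.f., 2.888 × 10^-2 → 4 s.f., 6.9 × 10^2 → 2 s.f., 0.3016 → 4 s.f.; limit is 2.
Rounded to 2 significant figures: 2.8 × 10^5.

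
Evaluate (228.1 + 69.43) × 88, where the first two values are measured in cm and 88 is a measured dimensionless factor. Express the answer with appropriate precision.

228.1 cm + 69.43 cm = 297.53 cm; the sum is limited to 1 decimal place (4 s.f.).
Carrying full precision, 297.53 × 88 = 26182.64 cm; 88 has 2 s.f., so the result keeps min(4, 2) = 2 s.f.
Rounded to 2 significant figures: 2.6 × 10⁴ cm.

2.6 × 10⁴ cm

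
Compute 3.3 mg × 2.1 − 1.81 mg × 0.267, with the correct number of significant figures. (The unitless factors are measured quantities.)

3.3 × 2.1 = 6.93 → 6.9 mg (2 s.f., last digit at the 10^-1 place).
1.81 × 0.267 = 0.48327 → 0.483 mg (3 s.f., last digit at the 10^-3 place).
Difference: 6.44673 mg; keep the coarser place, 10^-1.
Result: 6.4 mg.

6.4 mg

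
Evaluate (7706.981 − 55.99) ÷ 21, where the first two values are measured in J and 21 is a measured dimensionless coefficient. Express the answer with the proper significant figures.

7706.981 J − 55.99 J = 7650.991 J; the difference is limited to 2 decimal places (6 s.f.).
Carrying full precision, 7650.991 ÷ 21 = 364.332904762… J; 21 has 2 s.f., so the result keeps min(6, 2) = 2 s.f.
Rounded to 2 significant figures: 3.6 × 10² J.

3.6 × 10² J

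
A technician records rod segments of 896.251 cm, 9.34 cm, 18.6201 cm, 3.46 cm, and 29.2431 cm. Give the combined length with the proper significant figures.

956.91 cm

896.251 cm + 9.34 cm + 18.6201 cm + 3.46 cm + 29.2431 cm = 956.9142 cm.
Addition/subtraction keeps the fewest decimal places: 896.251 → 3 decimal places, 9.34 → 2 decimal places, 18.6201 → 4 decimal places, 3.46 → 2 decimal places, 29.2431 → 4 decimal places; limit is 2.
Rounded to 2 decimal places: 956.91 cm.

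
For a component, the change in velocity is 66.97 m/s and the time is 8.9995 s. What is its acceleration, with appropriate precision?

7.442 m/s²

acceleration = 66.97 m/s ÷ 8.9995 s = 7.44152452914… m/s².
66.97 has 4 significant figures; 8.9995 has 5.
Division/multiplication keeps the fewest: 4 significant figures.
Rounded: 7.442 m/s².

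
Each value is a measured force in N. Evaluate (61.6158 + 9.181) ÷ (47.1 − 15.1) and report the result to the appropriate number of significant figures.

2.21

61.6158 + 9.181 = 70.7968, limited to 3 d.p. → 5 s.f.; 47.1 − 15.1 = 32.0, limited to 1 d.p. → 3 s.f.
Carrying full precision, 70.7968 ÷ 32.0 = 2.2124; keep min(5, 3) = 3 s.f.
Rounded to 3 significant figures: 2.21.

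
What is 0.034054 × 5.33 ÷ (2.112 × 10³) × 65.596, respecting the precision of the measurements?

0.00564

0.034054 × 5.33 ÷ (2.112 × 10³) × 65.596 = 0.00563739912913…
Multiplication/division keeps the fewest significant figures: 0.034054 → 5 s.f., 5.33 → 3 s.f., 2.112 × 10³ → 4 s.f., 65.596 → 5 s.f.; limit is 3.
Rounded to 3 significant figures: 0.00564.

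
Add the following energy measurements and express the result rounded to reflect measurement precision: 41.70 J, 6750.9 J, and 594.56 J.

41.70 J + 6750.9 J + 594.56 J = 7387.16 J.
Addition/subtraction keeps the fewest decimal places: 41.70 → 2 decimal places, 6750.9 → 1 decimal place, 594.56 → 2 decimal places; limit is 1.
Rounded to 1 decimal place: 7387.2 J.

7387.2 J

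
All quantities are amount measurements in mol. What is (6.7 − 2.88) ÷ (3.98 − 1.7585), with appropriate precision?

1.7

6.7 − 2.88 = 3.82, limited to 1 d.p. → 2 s.f.; 3.98 − 1.7585 = 2.2215, limited to 2 d.p. → 3 s.f.
Carrying full precision, 3.82 ÷ 2.2215 = 1.71955885663…; keep min(2, 3) = 2 s.f.
Rounded to 2 significant figures: 1.7.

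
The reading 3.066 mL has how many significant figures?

3.066: zeros between nonzero digits are significant.

4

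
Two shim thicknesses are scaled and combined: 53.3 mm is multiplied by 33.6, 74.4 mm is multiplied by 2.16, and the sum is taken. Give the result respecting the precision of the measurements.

53.3 × 33.6 = 1790.88 → 1.79 × 10³ mm (3 s.f., last digit at the 10^1 place).
74.4 × 2.16 = 160.704 → 161 mm (3 s.f., last digit at the 10^0 place).
Sum: 1951.584 mm; keep the coarser place, 10^1.
Result: 1.95 × 10³ mm.

1.95 × 10³ mm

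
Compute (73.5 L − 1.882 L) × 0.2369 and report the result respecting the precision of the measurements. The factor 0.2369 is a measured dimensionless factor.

73.5 L − 1.882 L = 71.618 L; the difference is limited to 1 decimal place (3 s.f.).
Carrying full precision, 71.618 × 0.2369 = 16.9663042 L; 0.2369 has 4 s.f., so the result keeps min(3, 4) = 3 s.f.
Rounded to 3 significant figures: 17.0 L.

17.0 L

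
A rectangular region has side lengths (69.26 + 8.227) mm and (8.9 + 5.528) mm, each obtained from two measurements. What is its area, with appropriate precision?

69.26 + 8.227 = 77.487, limited to 2 d.p. → 4 s.f.; 8.9 + 5.528 = 14.428, limited to 1 d.p. → 3 s.f.
Carrying full precision, 77.487 × 14.428 = 1117.982436; keep min(4, 3) = 3 s.f.
Rounded to 3 significant figures: 1.12 × 10^3 mm².

1.12 × 10^3 mm²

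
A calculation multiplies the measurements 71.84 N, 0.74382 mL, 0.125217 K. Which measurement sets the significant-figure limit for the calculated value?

71.84 N → 4 s.f.; 0.74382 mL → 5 s.f.; 0.125217 K → 6 s.f.
The fewest is 4 significant figures, from 71.84 N.

71.84 N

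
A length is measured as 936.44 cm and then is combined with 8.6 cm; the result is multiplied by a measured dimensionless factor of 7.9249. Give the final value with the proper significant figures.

7.489 × 10^3 cm

936.44 cm + 8.6 cm = 945.04 cm; the sum is limited to 1 decimal place (4 s.f.).
Carrying full precision, 945.04 × 7.9249 = 7489.347496 cm; 7.9249 has 5 s.f., so the result keeps min(4, 5) = 4 s.f.
Rounded to 4 significant figures: 7.489 × 10^3 cm.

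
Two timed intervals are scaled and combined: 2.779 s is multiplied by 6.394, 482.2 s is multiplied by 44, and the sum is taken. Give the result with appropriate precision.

2.1 × 10⁴ s

2.779 × 6.394 = 17.768926 → 17.77 s (4 s.f., last digit at the 10^-2 place).
482.2 × 44 = 21216.8 → 2.1 × 10⁴ s (2 s.f., last digit at the 10^3 place).
Sum: 21234.568926 s; keep the coarser place, 10^3.
Result: 2.1 × 10⁴ s.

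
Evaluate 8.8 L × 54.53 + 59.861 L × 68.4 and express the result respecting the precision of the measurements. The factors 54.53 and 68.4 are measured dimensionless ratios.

4.57 × 10^3 L

8.8 × 54.53 = 479.864 → 4.8 × 10^2 L (2 s.f., last digit at the 10^1 place).
59.861 × 68.4 = 4094.4924 → 4.09 × 10^3 L (3 s.f., last digit at the 10^1 place).
Sum: 4574.3564 L; keep the coarser place, 10^1.
Result: 4.57 × 10^3 L.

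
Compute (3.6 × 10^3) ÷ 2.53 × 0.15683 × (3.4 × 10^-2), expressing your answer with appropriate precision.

(3.6 × 10^3) ÷ 2.53 × 0.15683 × (3.4 × 10^-2) = 7.5873486166…
Multiplication/division keeps the fewest significant figures: 3.6 × 10^3 → 2 s.f., 2.53 → 3 s.f., 0.15683 → 5 s.f., 3.4 × 10^-2 → 2 s.f.; limit is 2.
Rounded to 2 significant figures: 7.6.

7.6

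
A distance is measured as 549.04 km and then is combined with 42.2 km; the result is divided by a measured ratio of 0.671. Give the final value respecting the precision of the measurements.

881 km

549.04 km + 42.2 km = 591.24 km; the sum is limited to 1 decimal place (4 s.f.).
Carrying full precision, 591.24 ÷ 0.671 = 881.132637854… km; 0.671 has 3 s.f., so the result keeps min(4, 3) = 3 s.f.
Rounded to 3 significant figures: 881 km.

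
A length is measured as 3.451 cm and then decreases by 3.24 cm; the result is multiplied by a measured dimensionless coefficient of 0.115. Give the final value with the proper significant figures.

3.451 cm − 3.24 cm = 0.211 cm; the difference is limited to 2 decimal places (2 s.f.).
Carrying full precision, 0.211 × 0.115 = 0.024265 cm; 0.115 has 3 s.f., so the result keeps min(2, 3) = 2 s.f.
Rounded to 2 significant figures: 0.024 cm.

0.024 cm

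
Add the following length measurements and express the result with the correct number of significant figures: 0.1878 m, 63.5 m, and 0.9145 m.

64.6 m

0.1878 m + 63.5 m + 0.9145 m = 64.6023 m.
Addition/subtraction keeps the fewest decimal places: 0.1878 → 4 decimal places, 63.5 → 1 decimal place, 0.9145 → 4 decimal places; limit is 1.
Rounded to 1 decimal place: 64.6 m.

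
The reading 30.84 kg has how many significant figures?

4

30.84: zeros between nonzero digits are significant.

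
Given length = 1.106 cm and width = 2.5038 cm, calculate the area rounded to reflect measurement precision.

area = 1.106 cm × 2.5038 cm = 2.7692028 cm².
1.106 has 4 significant figures; 2.5038 has 5.
Division/multiplication keeps the fewest: 4 significant figures.
Rounded: 2.769 cm².

2.769 cm²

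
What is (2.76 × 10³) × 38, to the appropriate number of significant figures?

1.0 × 10⁵

(2.76 × 10³) × 38 = 104880
Multiplication/division keeps the fewest significant figures: 2.76 × 10³ → 3 s.f., 38 → 2 s.f.; limit is 2.
Rounded to 2 significant figures: 1.0 × 10⁵.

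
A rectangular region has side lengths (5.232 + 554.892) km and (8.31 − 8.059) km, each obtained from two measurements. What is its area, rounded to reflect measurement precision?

1.4 × 10² km²

5.232 + 554.892 = 560.124, limited to 3 d.p. → 6 s.f.; 8.31 − 8.059 = 0.251, limited to 2 d.p. → 2 s.f.
Carrying full precision, 560.124 × 0.251 = 140.591124; keep min(6, 2) = 2 s.f.
Rounded to 2 significant figures: 1.4 × 10² km².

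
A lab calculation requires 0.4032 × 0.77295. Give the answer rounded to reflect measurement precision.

0.4032 × 0.77295 = 0.31165344
Multiplication/division keeps the fewest significant figures: 0.4032 → 4 s.f., 0.77295 → 5 s.f.; limit is 4.
Rounded to 4 significant figures: 0.3117.

0.3117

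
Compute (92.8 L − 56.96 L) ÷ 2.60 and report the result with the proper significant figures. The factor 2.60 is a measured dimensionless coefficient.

13.8 L

92.8 L − 56.96 L = 35.84 L; the difference is limited to 1 decimal place (3 s.f.).
Carrying full precision, 35.84 ÷ 2.60 = 13.7846153846… L; 2.60 has 3 s.f., so the result keeps min(3, 3) = 3 s.f.
Rounded to 3 significant figures: 13.8 L.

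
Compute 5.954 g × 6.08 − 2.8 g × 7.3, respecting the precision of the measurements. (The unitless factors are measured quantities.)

16 g

5.954 × 6.08 = 36.20032 → 36.2 g (3 s.f., last digit at the 10^-1 place).
2.8 × 7.3 = 20.44 → 2.0 × 10¹ g (2 s.f., last digit at the 10^0 place).
Difference: 15.76032 g; keep the coarser place, 10^0.
Result: 16 g.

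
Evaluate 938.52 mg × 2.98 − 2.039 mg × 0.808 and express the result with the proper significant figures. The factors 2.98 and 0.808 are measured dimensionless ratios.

938.52 × 2.98 = 2796.7896 → 2.80 × 10³ mg (3 s.f., last digit at the 10^1 place).
2.039 × 0.808 = 1.647512 → 1.65 mg (3 s.f., last digit at the 10^-2 place).
Difference: 2795.142088 mg; keep the coarser place, 10^1.
Result: 2.80 × 10³ mg.

2.80 × 10³ mg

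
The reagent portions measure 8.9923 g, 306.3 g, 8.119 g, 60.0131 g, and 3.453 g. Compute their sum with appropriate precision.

386.9 g

8.9923 g + 306.3 g + 8.119 g + 60.0131 g + 3.453 g = 386.8774 g.
Addition/subtraction keeps the fewest decimal places: 8.9923 → 4 decimal places, 306.3 → 1 decimal place, 8.119 → 3 decimal places, 60.0131 → 4 decimal places, 3.453 → 3 decimal places; limit is 1.
Rounded to 1 decimal place: 386.9 g.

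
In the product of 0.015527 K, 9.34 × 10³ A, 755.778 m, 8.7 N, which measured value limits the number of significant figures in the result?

0.015527 K → 5 s.f.; 9.34 × 10³ A → 3 s.f.; 755.778 m → 6 s.f.; 8.7 N → 2 s.f.
The fewest is 2 significant figures, from 8.7 N.

8.7 N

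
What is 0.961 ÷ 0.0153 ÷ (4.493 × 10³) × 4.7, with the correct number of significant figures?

0.066

0.961 ÷ 0.0153 ÷ (4.493 × 10³) × 4.7 = 0.0657042400015…
Multiplication/division keeps the fewest significant figures: 0.961 → 3 s.f., 0.0153 → 3 s.f., 4.493 × 10³ → 4 s.f., 4.7 → 2 s.f.; limit is 2.
Rounded to 2 significant figures: 0.066.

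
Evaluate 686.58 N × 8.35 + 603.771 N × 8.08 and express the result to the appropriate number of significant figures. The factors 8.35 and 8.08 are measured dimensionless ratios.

1.061 × 10⁴ N

686.58 × 8.35 = 5732.943 → 5.73 × 10³ N (3 s.f., last digit at the 10^1 place).
603.771 × 8.08 = 4878.46968 → 4.88 × 10³ N (3 s.f., last digit at the 10^1 place).
Sum: 10611.41268 N; keep the coarser place, 10^1.
Result: 1.061 × 10⁴ N.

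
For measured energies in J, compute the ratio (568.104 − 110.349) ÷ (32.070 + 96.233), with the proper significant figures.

568.104 − 110.349 = 457.755, limited to 3 d.p. → 6 s.f.; 32.070 + 96.233 = 128.303, limited to 3 d.p. → 6 s.f.
Carrying full precision, 457.755 ÷ 128.303 = 3.56776536792…; keep min(6, 6) = 6 s.f.
Rounded to 6 significant figures: 3.56777.

3.56777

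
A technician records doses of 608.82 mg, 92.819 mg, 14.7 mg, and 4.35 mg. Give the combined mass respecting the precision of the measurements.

608.82 mg + 92.819 mg + 14.7 mg + 4.35 mg = 720.689 mg.
Addition/subtraction keeps the fewest decimal places: 608.82 → 2 decimal places, 92.819 → 3 decimal places, 14.7 → 1 decimal place, 4.35 → 2 decimal places; limit is 1.
Rounded to 1 decimal place: 7.207 × 10^2 mg.

7.207 × 10^2 mg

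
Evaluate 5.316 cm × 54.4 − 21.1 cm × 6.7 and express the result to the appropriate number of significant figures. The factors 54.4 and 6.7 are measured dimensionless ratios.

5.316 × 54.4 = 289.1904 → 289 cm (3 s.f., last digit at the 10^0 place).
21.1 × 6.7 = 141.37 → 1.4 × 10² cm (2 s.f., last digit at the 10^1 place).
Difference: 147.8204 cm; keep the coarser place, 10^1.
Result: 1.5 × 10² cm.

1.5 × 10² cm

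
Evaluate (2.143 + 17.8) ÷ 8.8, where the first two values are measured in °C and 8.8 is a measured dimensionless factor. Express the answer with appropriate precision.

2.3 °C

2.143 °C + 17.8 °C = 19.943 °C; the sum is limited to 1 decimal place (3 s.f.).
Carrying full precision, 19.943 ÷ 8.8 = 2.26625 °C; 8.8 has 2 s.f., so the result keeps min(3, 2) = 2 s.f.
Rounded to 2 significant figures: 2.3 °C.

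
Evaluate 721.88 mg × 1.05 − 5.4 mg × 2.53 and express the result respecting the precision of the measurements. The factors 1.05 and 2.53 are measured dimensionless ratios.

744 mg

721.88 × 1.05 = 757.974 → 758 mg (3 s.f., last digit at the 10^0 place).
5.4 × 2.53 = 13.662 → 14 mg (2 s.f., last digit at the 10^0 place).
Difference: 744.312 mg; keep the coarser place, 10^0.
Result: 744 mg.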